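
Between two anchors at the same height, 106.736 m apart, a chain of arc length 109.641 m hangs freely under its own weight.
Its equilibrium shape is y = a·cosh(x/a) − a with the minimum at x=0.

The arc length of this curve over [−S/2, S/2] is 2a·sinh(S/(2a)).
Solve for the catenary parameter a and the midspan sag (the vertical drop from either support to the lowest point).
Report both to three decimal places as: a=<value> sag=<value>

seed: a₀ = √(S³/(24(L−S))) = √(106.736³/(24·2.905)) = 132.064988
iter 1: u=0.404104  f(a)=+2.381e-02  f'(a)=-4.472e-02  a ← 132.064988 − (+2.381e-02/-4.472e-02) = 132.597498
iter 2: u=0.402481  f(a)=+1.448e-04  f'(a)=-4.417e-02  a ← 132.597498 − (+1.448e-04/-4.417e-02) = 132.600776
iter 3: u=0.402471  f(a)=+5.426e-09  f'(a)=-4.417e-02  a ← 132.600776 − (+5.426e-09/-4.417e-02) = 132.600776
iter 4: u=0.402471  f(a)=-1.421e-14  f'(a)=-4.417e-02  a ← 132.600776 − (-1.421e-14/-4.417e-02) = 132.600776
converged: |Δa| < 1e-12 after 4 iterations
sag = a·(cosh(S/(2a)) − 1) = 132.600776·(cosh(0.402471) − 1) = 10.885297
T_max/T_min = cosh(S/(2a)) = 1.082091

a=132.601 sag=10.885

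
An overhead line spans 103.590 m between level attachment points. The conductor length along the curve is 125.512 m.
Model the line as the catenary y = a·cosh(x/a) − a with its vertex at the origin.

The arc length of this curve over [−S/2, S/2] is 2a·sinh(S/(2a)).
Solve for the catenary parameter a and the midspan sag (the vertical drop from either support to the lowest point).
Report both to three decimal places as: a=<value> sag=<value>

a=47.359 sag=31.262

seed: a₀ = √(S³/(24(L−S))) = √(103.590³/(24·21.922)) = 45.965400
iter 1: u=1.126826  f(a)=+1.435e+00  f'(a)=-1.081e+00  a ← 45.965400 − (+1.435e+00/-1.081e+00) = 47.293000
iter 2: u=1.095194  f(a)=+6.450e-02  f'(a)=-9.854e-01  a ← 47.293000 − (+6.450e-02/-9.854e-01) = 47.358455
iter 3: u=1.093680  f(a)=+1.440e-04  f'(a)=-9.810e-01  a ← 47.358455 − (+1.440e-04/-9.810e-01) = 47.358602
iter 4: u=1.093677  f(a)=+7.209e-10  f'(a)=-9.810e-01  a ← 47.358602 − (+7.209e-10/-9.810e-01) = 47.358602
iter 5: u=1.093677  f(a)=-1.421e-14  f'(a)=-9.810e-01  a ← 47.358602 − (-1.421e-14/-9.810e-01) = 47.358602
converged: |Δa| < 1e-12 after 5 iterations
sag = a·(cosh(S/(2a)) − 1) = 47.358602·(cosh(1.093677) − 1) = 31.261705
T_max/T_min = cosh(S/(2a)) = 1.660106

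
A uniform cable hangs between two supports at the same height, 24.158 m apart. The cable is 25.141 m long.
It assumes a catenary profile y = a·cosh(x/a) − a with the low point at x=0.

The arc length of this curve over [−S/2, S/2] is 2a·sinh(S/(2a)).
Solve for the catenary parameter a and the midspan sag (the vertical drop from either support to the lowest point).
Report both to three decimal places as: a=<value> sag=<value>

a=24.594 sag=3.026

seed: a₀ = √(S³/(24(L−S))) = √(24.158³/(24·0.983)) = 24.446072
iter 1: u=0.494108  f(a)=+1.207e-02  f'(a)=-8.240e-02  a ← 24.446072 − (+1.207e-02/-8.240e-02) = 24.592543
iter 2: u=0.491165  f(a)=+1.093e-04  f'(a)=-8.092e-02  a ← 24.592543 − (+1.093e-04/-8.092e-02) = 24.593894
iter 3: u=0.491138  f(a)=+9.155e-09  f'(a)=-8.090e-02  a ← 24.593894 − (+9.155e-09/-8.090e-02) = 24.593895
iter 4: u=0.491138  f(a)=+7.105e-15  f'(a)=-8.090e-02  a ← 24.593895 − (+7.105e-15/-8.090e-02) = 24.593895
converged: |Δa| < 1e-12 after 4 iterations
sag = a·(cosh(S/(2a)) − 1) = 24.593895·(cosh(0.491138) − 1) = 3.026336
T_max/T_min = cosh(S/(2a)) = 1.123052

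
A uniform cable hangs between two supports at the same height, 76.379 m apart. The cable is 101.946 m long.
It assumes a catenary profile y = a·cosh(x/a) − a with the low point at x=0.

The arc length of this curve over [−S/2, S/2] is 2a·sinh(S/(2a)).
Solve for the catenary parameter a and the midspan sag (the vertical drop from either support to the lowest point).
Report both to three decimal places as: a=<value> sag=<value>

a=28.208 sag=30.050

seed: a₀ = √(S³/(24(L−S))) = √(76.379³/(24·25.567)) = 26.947312
iter 1: u=1.417191  f(a)=+2.694e+00  f'(a)=-2.307e+00  a ← 26.947312 − (+2.694e+00/-2.307e+00) = 28.114929
iter 2: u=1.358335  f(a)=+1.850e-01  f'(a)=-2.000e+00  a ← 28.114929 − (+1.850e-01/-2.000e+00) = 28.207410
iter 3: u=1.353882  f(a)=+1.014e-03  f'(a)=-1.978e+00  a ← 28.207410 − (+1.014e-03/-1.978e+00) = 28.207922
iter 4: u=1.353857  f(a)=+3.088e-08  f'(a)=-1.978e+00  a ← 28.207922 − (+3.088e-08/-1.978e+00) = 28.207922
iter 5: u=1.353857  f(a)=+1.421e-14  f'(a)=-1.978e+00  a ← 28.207922 − (+1.421e-14/-1.978e+00) = 28.207922
converged: |Δa| < 1e-12 after 5 iterations
sag = a·(cosh(S/(2a)) − 1) = 28.207922·(cosh(1.353857) − 1) = 30.049555
T_max/T_min = cosh(S/(2a)) = 2.065288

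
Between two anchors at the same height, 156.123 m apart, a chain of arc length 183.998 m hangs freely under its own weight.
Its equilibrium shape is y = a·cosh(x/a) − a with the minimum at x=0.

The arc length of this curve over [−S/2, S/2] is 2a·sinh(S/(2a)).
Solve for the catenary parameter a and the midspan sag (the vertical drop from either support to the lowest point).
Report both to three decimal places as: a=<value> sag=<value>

seed: a₀ = √(S³/(24(L−S))) = √(156.123³/(24·27.875)) = 75.420129
iter 1: u=1.035022  f(a)=+1.532e+00  f'(a)=-8.215e-01  a ← 75.420129 − (+1.532e+00/-8.215e-01) = 77.284760
iter 2: u=1.010050  f(a)=+5.864e-02  f'(a)=-7.597e-01  a ← 77.284760 − (+5.864e-02/-7.597e-01) = 77.361958
iter 3: u=1.009042  f(a)=+9.354e-05  f'(a)=-7.572e-01  a ← 77.361958 − (+9.354e-05/-7.572e-01) = 77.362081
iter 4: u=1.009041  f(a)=+2.389e-10  f'(a)=-7.572e-01  a ← 77.362081 − (+2.389e-10/-7.572e-01) = 77.362081
iter 5: u=1.009041  f(a)=-8.527e-14  f'(a)=-7.572e-01  a ← 77.362081 − (-8.527e-14/-7.572e-01) = 77.362081
converged: |Δa| < 1e-12 after 5 iterations
sag = a·(cosh(S/(2a)) − 1) = 77.362081·(cosh(1.009041) − 1) = 42.840696
T_max/T_min = cosh(S/(2a)) = 1.553769

a=77.362 sag=42.841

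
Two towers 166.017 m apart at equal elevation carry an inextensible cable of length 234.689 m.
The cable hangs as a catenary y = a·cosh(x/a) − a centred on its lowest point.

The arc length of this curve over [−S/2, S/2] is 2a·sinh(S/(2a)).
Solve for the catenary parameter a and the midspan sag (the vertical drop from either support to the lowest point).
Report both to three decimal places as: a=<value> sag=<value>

a=55.691 sag=74.198

seed: a₀ = √(S³/(24(L−S))) = √(166.017³/(24·68.672)) = 52.690628
iter 1: u=1.575394  f(a)=+9.043e+00  f'(a)=-3.314e+00  a ← 52.690628 − (+9.043e+00/-3.314e+00) = 55.419709
iter 2: u=1.497816  f(a)=+7.501e-01  f'(a)=-2.785e+00  a ← 55.419709 − (+7.501e-01/-2.785e+00) = 55.689061
iter 3: u=1.490571  f(a)=+6.192e-03  f'(a)=-2.739e+00  a ← 55.689061 − (+6.192e-03/-2.739e+00) = 55.691322
iter 4: u=1.490511  f(a)=+4.296e-07  f'(a)=-2.739e+00  a ← 55.691322 − (+4.296e-07/-2.739e+00) = 55.691322
iter 5: u=1.490510  f(a)=+5.684e-14  f'(a)=-2.739e+00  a ← 55.691322 − (+5.684e-14/-2.739e+00) = 55.691322
converged: |Δa| < 1e-12 after 5 iterations
sag = a·(cosh(S/(2a)) − 1) = 55.691322·(cosh(1.490510) − 1) = 74.198073
T_max/T_min = cosh(S/(2a)) = 2.332309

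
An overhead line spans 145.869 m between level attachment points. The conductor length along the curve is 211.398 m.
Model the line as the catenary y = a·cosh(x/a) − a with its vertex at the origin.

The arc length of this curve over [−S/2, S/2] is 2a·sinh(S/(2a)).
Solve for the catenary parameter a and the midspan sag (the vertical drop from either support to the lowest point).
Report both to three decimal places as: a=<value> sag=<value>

a=47.154 sag=68.586

seed: a₀ = √(S³/(24(L−S))) = √(145.869³/(24·65.529)) = 44.424456
iter 1: u=1.641765  f(a)=+9.420e+00  f'(a)=-3.826e+00  a ← 44.424456 − (+9.420e+00/-3.826e+00) = 46.886642
iter 2: u=1.555550  f(a)=+8.399e-01  f'(a)=-3.171e+00  a ← 46.886642 − (+8.399e-01/-3.171e+00) = 47.151460
iter 3: u=1.546813  f(a)=+8.119e-03  f'(a)=-3.110e+00  a ← 47.151460 − (+8.119e-03/-3.110e+00) = 47.154070
iter 4: u=1.546728  f(a)=+7.751e-07  f'(a)=-3.110e+00  a ← 47.154070 − (+7.751e-07/-3.110e+00) = 47.154071
iter 5: u=1.546728  f(a)=+5.684e-14  f'(a)=-3.110e+00  a ← 47.154071 − (+5.684e-14/-3.110e+00) = 47.154071
converged: |Δa| < 1e-12 after 5 iterations
sag = a·(cosh(S/(2a)) − 1) = 47.154071·(cosh(1.546728) − 1) = 68.586091
T_max/T_min = cosh(S/(2a)) = 2.454510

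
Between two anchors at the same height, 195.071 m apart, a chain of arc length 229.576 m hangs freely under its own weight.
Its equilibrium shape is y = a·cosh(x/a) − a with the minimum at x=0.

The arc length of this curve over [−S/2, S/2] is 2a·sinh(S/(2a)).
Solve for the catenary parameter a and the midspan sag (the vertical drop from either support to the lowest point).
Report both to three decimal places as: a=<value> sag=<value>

seed: a₀ = √(S³/(24(L−S))) = √(195.071³/(24·34.505)) = 94.676551
iter 1: u=1.030197  f(a)=+1.878e+00  f'(a)=-8.093e-01  a ← 94.676551 − (+1.878e+00/-8.093e-01) = 96.997181
iter 2: u=1.005550  f(a)=+7.126e-02  f'(a)=-7.489e-01  a ← 96.997181 − (+7.126e-02/-7.489e-01) = 97.092342
iter 3: u=1.004564  f(a)=+1.116e-04  f'(a)=-7.465e-01  a ← 97.092342 − (+1.116e-04/-7.465e-01) = 97.092491
iter 4: u=1.004563  f(a)=+2.746e-10  f'(a)=-7.465e-01  a ← 97.092491 − (+2.746e-10/-7.465e-01) = 97.092491
iter 5: u=1.004563  f(a)=+0.000e+00  f'(a)=-7.465e-01  a ← 97.092491 − (+0.000e+00/-7.465e-01) = 97.092491
converged: |Δa| < 1e-12 after 5 iterations
sag = a·(cosh(S/(2a)) − 1) = 97.092491·(cosh(1.004563) − 1) = 53.251238
T_max/T_min = cosh(S/(2a)) = 1.548459

a=97.092 sag=53.251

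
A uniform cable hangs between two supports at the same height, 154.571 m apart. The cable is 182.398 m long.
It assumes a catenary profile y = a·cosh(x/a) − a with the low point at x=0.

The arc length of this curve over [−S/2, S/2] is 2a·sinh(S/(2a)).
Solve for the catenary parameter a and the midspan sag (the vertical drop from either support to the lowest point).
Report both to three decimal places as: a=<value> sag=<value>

a=76.292 sag=42.610

seed: a₀ = √(S³/(24(L−S))) = √(154.571³/(24·27.827)) = 74.362368
iter 1: u=1.039309  f(a)=+1.542e+00  f'(a)=-8.324e-01  a ← 74.362368 − (+1.542e+00/-8.324e-01) = 76.214903
iter 2: u=1.014047  f(a)=+5.951e-02  f'(a)=-7.693e-01  a ← 76.214903 − (+5.951e-02/-7.693e-01) = 76.292254
iter 3: u=1.013019  f(a)=+9.649e-05  f'(a)=-7.668e-01  a ← 76.292254 − (+9.649e-05/-7.668e-01) = 76.292380
iter 4: u=1.013017  f(a)=+2.546e-10  f'(a)=-7.668e-01  a ← 76.292380 − (+2.546e-10/-7.668e-01) = 76.292380
iter 5: u=1.013017  f(a)=-8.527e-14  f'(a)=-7.668e-01  a ← 76.292380 − (-8.527e-14/-7.668e-01) = 76.292380
converged: |Δa| < 1e-12 after 5 iterations
sag = a·(cosh(S/(2a)) − 1) = 76.292380·(cosh(1.013017) − 1) = 42.610037
T_max/T_min = cosh(S/(2a)) = 1.558510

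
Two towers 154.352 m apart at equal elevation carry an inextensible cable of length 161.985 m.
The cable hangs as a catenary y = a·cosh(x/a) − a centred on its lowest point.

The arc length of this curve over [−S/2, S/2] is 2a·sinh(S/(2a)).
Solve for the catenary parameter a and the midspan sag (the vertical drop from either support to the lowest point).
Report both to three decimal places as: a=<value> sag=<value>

a=142.721 sag=21.380

seed: a₀ = √(S³/(24(L−S))) = √(154.352³/(24·7.633)) = 141.682150
iter 1: u=0.544712  f(a)=+1.140e-01  f'(a)=-1.110e-01  a ← 141.682150 − (+1.140e-01/-1.110e-01) = 142.709758
iter 2: u=0.540790  f(a)=+1.253e-03  f'(a)=-1.086e-01  a ← 142.709758 − (+1.253e-03/-1.086e-01) = 142.721298
iter 3: u=0.540746  f(a)=+1.549e-07  f'(a)=-1.085e-01  a ← 142.721298 − (+1.549e-07/-1.085e-01) = 142.721299
iter 4: u=0.540746  f(a)=+0.000e+00  f'(a)=-1.085e-01  a ← 142.721299 − (+0.000e+00/-1.085e-01) = 142.721299
converged: |Δa| < 1e-12 after 4 iterations
sag = a·(cosh(S/(2a)) − 1) = 142.721299·(cosh(0.540746) − 1) = 21.379750
T_max/T_min = cosh(S/(2a)) = 1.149801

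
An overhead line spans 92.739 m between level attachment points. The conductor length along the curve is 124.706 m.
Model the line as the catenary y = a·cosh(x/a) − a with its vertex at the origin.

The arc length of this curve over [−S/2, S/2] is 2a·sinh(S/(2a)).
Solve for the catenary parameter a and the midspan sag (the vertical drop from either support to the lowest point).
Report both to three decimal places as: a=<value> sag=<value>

a=33.793 sag=37.128

seed: a₀ = √(S³/(24(L−S))) = √(92.739³/(24·31.967)) = 32.243119
iter 1: u=1.438121  f(a)=+3.473e+00  f'(a)=-2.424e+00  a ← 32.243119 − (+3.473e+00/-2.424e+00) = 33.675709
iter 2: u=1.376942  f(a)=+2.449e-01  f'(a)=-2.094e+00  a ← 33.675709 − (+2.449e-01/-2.094e+00) = 33.792684
iter 3: u=1.372176  f(a)=+1.422e-03  f'(a)=-2.069e+00  a ← 33.792684 − (+1.422e-03/-2.069e+00) = 33.793371
iter 4: u=1.372148  f(a)=+4.853e-08  f'(a)=-2.069e+00  a ← 33.793371 − (+4.853e-08/-2.069e+00) = 33.793371
iter 5: u=1.372148  f(a)=+1.421e-14  f'(a)=-2.069e+00  a ← 33.793371 − (+1.421e-14/-2.069e+00) = 33.793371
converged: |Δa| < 1e-12 after 5 iterations
sag = a·(cosh(S/(2a)) − 1) = 33.793371·(cosh(1.372148) − 1) = 37.128336
T_max/T_min = cosh(S/(2a)) = 2.098687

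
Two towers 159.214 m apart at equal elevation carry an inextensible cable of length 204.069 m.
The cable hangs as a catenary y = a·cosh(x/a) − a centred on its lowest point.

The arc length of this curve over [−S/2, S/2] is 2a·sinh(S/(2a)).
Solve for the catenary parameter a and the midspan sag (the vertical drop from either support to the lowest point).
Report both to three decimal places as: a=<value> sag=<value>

seed: a₀ = √(S³/(24(L−S))) = √(159.214³/(24·44.855)) = 61.229516
iter 1: u=1.300141  f(a)=+3.947e+00  f'(a)=-1.728e+00  a ← 61.229516 − (+3.947e+00/-1.728e+00) = 63.513515
iter 2: u=1.253387  f(a)=+2.316e-01  f'(a)=-1.531e+00  a ← 63.513515 − (+2.316e-01/-1.531e+00) = 63.664815
iter 3: u=1.250408  f(a)=+9.074e-04  f'(a)=-1.519e+00  a ← 63.664815 − (+9.074e-04/-1.519e+00) = 63.665413
iter 4: u=1.250396  f(a)=+1.405e-08  f'(a)=-1.519e+00  a ← 63.665413 − (+1.405e-08/-1.519e+00) = 63.665413
iter 5: u=1.250396  f(a)=-2.842e-14  f'(a)=-1.519e+00  a ← 63.665413 − (-2.842e-14/-1.519e+00) = 63.665413
converged: |Δa| < 1e-12 after 5 iterations
sag = a·(cosh(S/(2a)) − 1) = 63.665413·(cosh(1.250396) − 1) = 56.602305
T_max/T_min = cosh(S/(2a)) = 1.889059

a=63.665 sag=56.602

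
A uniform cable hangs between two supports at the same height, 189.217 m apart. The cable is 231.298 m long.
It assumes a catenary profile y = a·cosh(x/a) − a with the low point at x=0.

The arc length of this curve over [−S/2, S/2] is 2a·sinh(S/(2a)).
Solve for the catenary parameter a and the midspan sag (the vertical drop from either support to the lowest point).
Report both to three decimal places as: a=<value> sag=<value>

a=84.504 sag=58.729

seed: a₀ = √(S³/(24(L−S))) = √(189.217³/(24·42.081)) = 81.901448
iter 1: u=1.155151  f(a)=+2.898e+00  f'(a)=-1.171e+00  a ← 81.901448 − (+2.898e+00/-1.171e+00) = 84.375762
iter 2: u=1.121276  f(a)=+1.365e-01  f'(a)=-1.063e+00  a ← 84.375762 − (+1.365e-01/-1.063e+00) = 84.504155
iter 3: u=1.119572  f(a)=+3.361e-04  f'(a)=-1.058e+00  a ← 84.504155 − (+3.361e-04/-1.058e+00) = 84.504472
iter 4: u=1.119568  f(a)=+2.048e-09  f'(a)=-1.058e+00  a ← 84.504472 − (+2.048e-09/-1.058e+00) = 84.504472
iter 5: u=1.119568  f(a)=+2.842e-14  f'(a)=-1.058e+00  a ← 84.504472 − (+2.842e-14/-1.058e+00) = 84.504472
converged: |Δa| < 1e-12 after 5 iterations
sag = a·(cosh(S/(2a)) − 1) = 84.504472·(cosh(1.119568) − 1) = 58.728544
T_max/T_min = cosh(S/(2a)) = 1.694976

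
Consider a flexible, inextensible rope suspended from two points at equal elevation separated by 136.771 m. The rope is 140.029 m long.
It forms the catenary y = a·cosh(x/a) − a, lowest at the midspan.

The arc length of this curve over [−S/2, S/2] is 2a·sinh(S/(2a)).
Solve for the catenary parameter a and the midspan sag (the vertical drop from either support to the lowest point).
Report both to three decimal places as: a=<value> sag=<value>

a=181.531 sag=13.034

seed: a₀ = √(S³/(24(L−S))) = √(136.771³/(24·3.258)) = 180.888048
iter 1: u=0.378054  f(a)=+2.336e-02  f'(a)=-3.654e-02  a ← 180.888048 − (+2.336e-02/-3.654e-02) = 181.527403
iter 2: u=0.376723  f(a)=+1.244e-04  f'(a)=-3.615e-02  a ← 181.527403 − (+1.244e-04/-3.615e-02) = 181.530845
iter 3: u=0.376716  f(a)=+3.573e-09  f'(a)=-3.615e-02  a ← 181.530845 − (+3.573e-09/-3.615e-02) = 181.530845
iter 4: u=0.376716  f(a)=-2.842e-14  f'(a)=-3.615e-02  a ← 181.530845 − (-2.842e-14/-3.615e-02) = 181.530845
converged: |Δa| < 1e-12 after 4 iterations
sag = a·(cosh(S/(2a)) − 1) = 181.530845·(cosh(0.376716) − 1) = 13.033997
T_max/T_min = cosh(S/(2a)) = 1.071800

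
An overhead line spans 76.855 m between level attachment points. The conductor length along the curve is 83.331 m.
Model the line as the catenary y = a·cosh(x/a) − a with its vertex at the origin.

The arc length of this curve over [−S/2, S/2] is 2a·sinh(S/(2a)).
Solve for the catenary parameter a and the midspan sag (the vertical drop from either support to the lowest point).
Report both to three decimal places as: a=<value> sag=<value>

a=54.714 sag=14.058

seed: a₀ = √(S³/(24(L−S))) = √(76.855³/(24·6.476)) = 54.044207
iter 1: u=0.711038  f(a)=+1.657e-01  f'(a)=-2.520e-01  a ← 54.044207 − (+1.657e-01/-2.520e-01) = 54.701725
iter 2: u=0.702492  f(a)=+3.072e-03  f'(a)=-2.427e-01  a ← 54.701725 − (+3.072e-03/-2.427e-01) = 54.714382
iter 3: u=0.702329  f(a)=+1.101e-06  f'(a)=-2.426e-01  a ← 54.714382 − (+1.101e-06/-2.426e-01) = 54.714387
iter 4: u=0.702329  f(a)=+1.279e-13  f'(a)=-2.426e-01  a ← 54.714387 − (+1.279e-13/-2.426e-01) = 54.714387
converged: |Δa| < 1e-12 after 4 iterations
sag = a·(cosh(S/(2a)) − 1) = 54.714387·(cosh(0.702329) − 1) = 14.058268
T_max/T_min = cosh(S/(2a)) = 1.256939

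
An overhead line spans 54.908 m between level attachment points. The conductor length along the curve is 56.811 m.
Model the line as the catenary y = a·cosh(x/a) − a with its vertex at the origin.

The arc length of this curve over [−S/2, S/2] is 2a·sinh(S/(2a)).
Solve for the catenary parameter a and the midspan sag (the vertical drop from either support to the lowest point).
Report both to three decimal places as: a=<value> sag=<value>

seed: a₀ = √(S³/(24(L−S))) = √(54.908³/(24·1.903)) = 60.204426
iter 1: u=0.456013  f(a)=+1.988e-02  f'(a)=-6.454e-02  a ← 60.204426 − (+1.988e-02/-6.454e-02) = 60.512511
iter 2: u=0.453691  f(a)=+1.537e-04  f'(a)=-6.355e-02  a ← 60.512511 − (+1.537e-04/-6.355e-02) = 60.514929
iter 3: u=0.453673  f(a)=+9.336e-09  f'(a)=-6.354e-02  a ← 60.514929 − (+9.336e-09/-6.354e-02) = 60.514929
iter 4: u=0.453673  f(a)=+7.105e-15  f'(a)=-6.354e-02  a ← 60.514929 − (+7.105e-15/-6.354e-02) = 60.514929
converged: |Δa| < 1e-12 after 4 iterations
sag = a·(cosh(S/(2a)) − 1) = 60.514929·(cosh(0.453673) − 1) = 6.335120
T_max/T_min = cosh(S/(2a)) = 1.104687

a=60.515 sag=6.335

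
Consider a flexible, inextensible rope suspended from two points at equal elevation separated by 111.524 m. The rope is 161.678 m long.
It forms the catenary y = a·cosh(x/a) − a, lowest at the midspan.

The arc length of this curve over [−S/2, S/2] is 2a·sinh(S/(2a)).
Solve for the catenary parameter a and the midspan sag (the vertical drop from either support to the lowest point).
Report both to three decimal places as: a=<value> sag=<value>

a=36.034 sag=52.472

seed: a₀ = √(S³/(24(L−S))) = √(111.524³/(24·50.154)) = 33.946429
iter 1: u=1.642647  f(a)=+7.218e+00  f'(a)=-3.833e+00  a ← 33.946429 − (+7.218e+00/-3.833e+00) = 35.829526
iter 2: u=1.556314  f(a)=+6.441e-01  f'(a)=-3.177e+00  a ← 35.829526 − (+6.441e-01/-3.177e+00) = 36.032287
iter 3: u=1.547556  f(a)=+6.240e-03  f'(a)=-3.116e+00  a ← 36.032287 − (+6.240e-03/-3.116e+00) = 36.034290
iter 4: u=1.547470  f(a)=+5.982e-07  f'(a)=-3.115e+00  a ← 36.034290 − (+5.982e-07/-3.115e+00) = 36.034291
iter 5: u=1.547470  f(a)=+0.000e+00  f'(a)=-3.115e+00  a ← 36.034291 − (+0.000e+00/-3.115e+00) = 36.034291
converged: |Δa| < 1e-12 after 5 iterations
sag = a·(cosh(S/(2a)) − 1) = 36.034291·(cosh(1.547470) − 1) = 52.472286
T_max/T_min = cosh(S/(2a)) = 2.456176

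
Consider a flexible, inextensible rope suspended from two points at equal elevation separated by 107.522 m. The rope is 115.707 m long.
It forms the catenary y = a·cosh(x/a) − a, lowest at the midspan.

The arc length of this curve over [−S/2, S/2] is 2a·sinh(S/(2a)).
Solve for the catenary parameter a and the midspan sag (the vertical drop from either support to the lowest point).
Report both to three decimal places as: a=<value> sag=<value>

a=80.441 sag=18.644

seed: a₀ = √(S³/(24(L−S))) = √(107.522³/(24·8.185)) = 79.548325
iter 1: u=0.675828  f(a)=+1.890e-01  f'(a)=-2.153e-01  a ← 79.548325 − (+1.890e-01/-2.153e-01) = 80.425856
iter 2: u=0.668454  f(a)=+3.172e-03  f'(a)=-2.082e-01  a ← 80.425856 − (+3.172e-03/-2.082e-01) = 80.441096
iter 3: u=0.668328  f(a)=+9.280e-07  f'(a)=-2.080e-01  a ← 80.441096 − (+9.280e-07/-2.080e-01) = 80.441100
iter 4: u=0.668328  f(a)=+8.527e-14  f'(a)=-2.080e-01  a ← 80.441100 − (+8.527e-14/-2.080e-01) = 80.441100
converged: |Δa| < 1e-12 after 4 iterations
sag = a·(cosh(S/(2a)) − 1) = 80.441100·(cosh(0.668328) − 1) = 18.643702
T_max/T_min = cosh(S/(2a)) = 1.231768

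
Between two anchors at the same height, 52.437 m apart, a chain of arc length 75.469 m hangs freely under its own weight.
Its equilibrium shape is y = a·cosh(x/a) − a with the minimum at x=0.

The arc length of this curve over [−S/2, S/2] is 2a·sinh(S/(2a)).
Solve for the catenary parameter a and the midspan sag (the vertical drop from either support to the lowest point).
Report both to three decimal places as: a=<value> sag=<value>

a=17.123 sag=24.315

seed: a₀ = √(S³/(24(L−S))) = √(52.437³/(24·23.032)) = 16.150475
iter 1: u=1.623389  f(a)=+3.232e+00  f'(a)=-3.678e+00  a ← 16.150475 − (+3.232e+00/-3.678e+00) = 17.029313
iter 2: u=1.539610  f(a)=+2.826e-01  f'(a)=-3.061e+00  a ← 17.029313 − (+2.826e-01/-3.061e+00) = 17.121645
iter 3: u=1.531307  f(a)=+2.617e-03  f'(a)=-3.004e+00  a ← 17.121645 − (+2.617e-03/-3.004e+00) = 17.122516
iter 4: u=1.531229  f(a)=+2.290e-07  f'(a)=-3.004e+00  a ← 17.122516 − (+2.290e-07/-3.004e+00) = 17.122516
iter 5: u=1.531229  f(a)=-1.421e-14  f'(a)=-3.004e+00  a ← 17.122516 − (-1.421e-14/-3.004e+00) = 17.122516
converged: |Δa| < 1e-12 after 5 iterations
sag = a·(cosh(S/(2a)) − 1) = 17.122516·(cosh(1.531229) − 1) = 24.315064
T_max/T_min = cosh(S/(2a)) = 2.420064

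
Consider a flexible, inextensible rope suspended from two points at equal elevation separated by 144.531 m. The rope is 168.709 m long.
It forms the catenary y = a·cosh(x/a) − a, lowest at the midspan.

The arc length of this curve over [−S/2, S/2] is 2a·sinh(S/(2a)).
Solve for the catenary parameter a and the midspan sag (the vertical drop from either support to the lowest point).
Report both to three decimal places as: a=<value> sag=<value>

seed: a₀ = √(S³/(24(L−S))) = √(144.531³/(24·24.178)) = 72.131623
iter 1: u=1.001856  f(a)=+1.243e+00  f'(a)=-7.401e-01  a ← 72.131623 − (+1.243e+00/-7.401e-01) = 73.810782
iter 2: u=0.979064  f(a)=+4.472e-02  f'(a)=-6.877e-01  a ← 73.810782 − (+4.472e-02/-6.877e-01) = 73.875810
iter 3: u=0.978202  f(a)=+6.270e-05  f'(a)=-6.858e-01  a ← 73.875810 − (+6.270e-05/-6.858e-01) = 73.875901
iter 4: u=0.978201  f(a)=+1.236e-10  f'(a)=-6.858e-01  a ← 73.875901 − (+1.236e-10/-6.858e-01) = 73.875901
iter 5: u=0.978201  f(a)=+2.842e-14  f'(a)=-6.858e-01  a ← 73.875901 − (+2.842e-14/-6.858e-01) = 73.875901
converged: |Δa| < 1e-12 after 5 iterations
sag = a·(cosh(S/(2a)) − 1) = 73.875901·(cosh(0.978201) − 1) = 38.254962
T_max/T_min = cosh(S/(2a)) = 1.517827

a=73.876 sag=38.255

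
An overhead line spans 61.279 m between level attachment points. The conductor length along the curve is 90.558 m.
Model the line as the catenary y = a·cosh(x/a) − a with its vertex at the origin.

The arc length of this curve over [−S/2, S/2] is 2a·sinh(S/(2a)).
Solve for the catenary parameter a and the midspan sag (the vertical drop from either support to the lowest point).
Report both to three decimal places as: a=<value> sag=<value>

a=19.273 sag=29.937

seed: a₀ = √(S³/(24(L−S))) = √(61.279³/(24·29.279)) = 18.096049
iter 1: u=1.693160  f(a)=+4.495e+00  f'(a)=-4.264e+00  a ← 18.096049 − (+4.495e+00/-4.264e+00) = 19.150268
iter 2: u=1.599951  f(a)=+4.227e-01  f'(a)=-3.496e+00  a ← 19.150268 − (+4.227e-01/-3.496e+00) = 19.271175
iter 3: u=1.589913  f(a)=+4.596e-03  f'(a)=-3.421e+00  a ← 19.271175 − (+4.596e-03/-3.421e+00) = 19.272519
iter 4: u=1.589803  f(a)=+5.563e-07  f'(a)=-3.420e+00  a ← 19.272519 − (+5.563e-07/-3.420e+00) = 19.272519
iter 5: u=1.589803  f(a)=+0.000e+00  f'(a)=-3.420e+00  a ← 19.272519 − (+0.000e+00/-3.420e+00) = 19.272519
converged: |Δa| < 1e-12 after 5 iterations
sag = a·(cosh(S/(2a)) − 1) = 19.272519·(cosh(1.589803) − 1) = 29.937417
T_max/T_min = cosh(S/(2a)) = 2.553373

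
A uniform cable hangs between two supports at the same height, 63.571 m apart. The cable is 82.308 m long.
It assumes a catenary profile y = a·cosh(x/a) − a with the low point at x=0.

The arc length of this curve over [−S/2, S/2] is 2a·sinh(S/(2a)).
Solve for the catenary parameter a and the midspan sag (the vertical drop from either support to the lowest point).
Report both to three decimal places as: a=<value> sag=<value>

a=24.894 sag=23.203

seed: a₀ = √(S³/(24(L−S))) = √(63.571³/(24·18.737)) = 23.901927
iter 1: u=1.329830  f(a)=+1.728e+00  f'(a)=-1.863e+00  a ← 23.901927 − (+1.728e+00/-1.863e+00) = 24.829519
iter 2: u=1.280150  f(a)=+1.057e-01  f'(a)=-1.642e+00  a ← 24.829519 − (+1.057e-01/-1.642e+00) = 24.893907
iter 3: u=1.276839  f(a)=+4.524e-04  f'(a)=-1.628e+00  a ← 24.893907 − (+4.524e-04/-1.628e+00) = 24.894185
iter 4: u=1.276824  f(a)=+8.363e-09  f'(a)=-1.628e+00  a ← 24.894185 − (+8.363e-09/-1.628e+00) = 24.894185
iter 5: u=1.276824  f(a)=+0.000e+00  f'(a)=-1.628e+00  a ← 24.894185 − (+0.000e+00/-1.628e+00) = 24.894185
converged: |Δa| < 1e-12 after 5 iterations
sag = a·(cosh(S/(2a)) − 1) = 24.894185·(cosh(1.276824) − 1) = 23.203343
T_max/T_min = cosh(S/(2a)) = 1.932079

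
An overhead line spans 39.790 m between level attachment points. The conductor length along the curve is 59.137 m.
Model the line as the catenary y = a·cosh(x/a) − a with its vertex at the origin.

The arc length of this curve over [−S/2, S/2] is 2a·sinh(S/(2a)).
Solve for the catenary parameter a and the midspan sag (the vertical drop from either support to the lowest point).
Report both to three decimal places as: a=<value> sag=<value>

a=12.417 sag=19.653

seed: a₀ = √(S³/(24(L−S))) = √(39.790³/(24·19.347)) = 11.647922
iter 1: u=1.708030  f(a)=+3.026e+00  f'(a)=-4.398e+00  a ← 11.647922 − (+3.026e+00/-4.398e+00) = 12.336074
iter 2: u=1.612750  f(a)=+2.889e-01  f'(a)=-3.595e+00  a ← 12.336074 − (+2.889e-01/-3.595e+00) = 12.416449
iter 3: u=1.602310  f(a)=+3.247e-03  f'(a)=-3.514e+00  a ← 12.416449 − (+3.247e-03/-3.514e+00) = 12.417373
iter 4: u=1.602191  f(a)=+4.204e-07  f'(a)=-3.513e+00  a ← 12.417373 − (+4.204e-07/-3.513e+00) = 12.417373
iter 5: u=1.602191  f(a)=+2.132e-14  f'(a)=-3.513e+00  a ← 12.417373 − (+2.132e-14/-3.513e+00) = 12.417373
converged: |Δa| < 1e-12 after 5 iterations
sag = a·(cosh(S/(2a)) − 1) = 12.417373·(cosh(1.602191) − 1) = 19.652665
T_max/T_min = cosh(S/(2a)) = 2.582675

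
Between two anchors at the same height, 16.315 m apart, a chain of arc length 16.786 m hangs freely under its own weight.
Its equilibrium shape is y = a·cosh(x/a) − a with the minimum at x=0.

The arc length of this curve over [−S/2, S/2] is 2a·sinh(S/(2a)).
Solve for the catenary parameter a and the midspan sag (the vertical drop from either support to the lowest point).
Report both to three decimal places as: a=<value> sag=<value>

seed: a₀ = √(S³/(24(L−S))) = √(16.315³/(24·0.471)) = 19.600382
iter 1: u=0.416191  f(a)=+4.096e-03  f'(a)=-4.890e-02  a ← 19.600382 − (+4.096e-03/-4.890e-02) = 19.684150
iter 2: u=0.414420  f(a)=+2.641e-05  f'(a)=-4.827e-02  a ← 19.684150 − (+2.641e-05/-4.827e-02) = 19.684697
iter 3: u=0.414408  f(a)=+1.113e-09  f'(a)=-4.827e-02  a ← 19.684697 − (+1.113e-09/-4.827e-02) = 19.684697
iter 4: u=0.414408  f(a)=+0.000e+00  f'(a)=-4.827e-02  a ← 19.684697 − (+0.000e+00/-4.827e-02) = 19.684697
converged: |Δa| < 1e-12 after 4 iterations
sag = a·(cosh(S/(2a)) − 1) = 19.684697·(cosh(0.414408) − 1) = 1.714596
T_max/T_min = cosh(S/(2a)) = 1.087103

a=19.685 sag=1.715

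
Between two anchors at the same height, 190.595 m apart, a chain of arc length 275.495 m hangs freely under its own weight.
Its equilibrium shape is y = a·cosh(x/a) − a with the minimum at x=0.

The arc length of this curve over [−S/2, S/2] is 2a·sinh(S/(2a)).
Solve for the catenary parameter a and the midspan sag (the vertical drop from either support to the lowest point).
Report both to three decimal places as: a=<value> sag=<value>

seed: a₀ = √(S³/(24(L−S))) = √(190.595³/(24·84.900)) = 58.291843
iter 1: u=1.634834  f(a)=+1.209e+01  f'(a)=-3.770e+00  a ← 58.291843 − (+1.209e+01/-3.770e+00) = 61.500428
iter 2: u=1.549542  f(a)=+1.070e+00  f'(a)=-3.129e+00  a ← 61.500428 − (+1.070e+00/-3.129e+00) = 61.842497
iter 3: u=1.540971  f(a)=+1.018e-02  f'(a)=-3.070e+00  a ← 61.842497 − (+1.018e-02/-3.070e+00) = 61.845813
iter 4: u=1.540888  f(a)=+9.409e-07  f'(a)=-3.070e+00  a ← 61.845813 − (+9.409e-07/-3.070e+00) = 61.845814
iter 5: u=1.540888  f(a)=+0.000e+00  f'(a)=-3.070e+00  a ← 61.845814 − (+0.000e+00/-3.070e+00) = 61.845814
converged: |Δa| < 1e-12 after 5 iterations
sag = a·(cosh(S/(2a)) − 1) = 61.845814·(cosh(1.540888) − 1) = 89.148486
T_max/T_min = cosh(S/(2a)) = 2.441464

a=61.846 sag=89.148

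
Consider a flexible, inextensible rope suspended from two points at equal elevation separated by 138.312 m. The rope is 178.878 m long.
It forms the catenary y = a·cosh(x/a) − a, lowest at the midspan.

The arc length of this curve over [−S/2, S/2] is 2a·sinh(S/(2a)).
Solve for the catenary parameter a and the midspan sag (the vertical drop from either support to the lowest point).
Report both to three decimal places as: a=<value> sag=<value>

seed: a₀ = √(S³/(24(L−S))) = √(138.312³/(24·40.566)) = 52.131843
iter 1: u=1.326560  f(a)=+3.723e+00  f'(a)=-1.848e+00  a ← 52.131843 − (+3.723e+00/-1.848e+00) = 54.146298
iter 2: u=1.277206  f(a)=+2.266e-01  f'(a)=-1.629e+00  a ← 54.146298 − (+2.266e-01/-1.629e+00) = 54.285418
iter 3: u=1.273933  f(a)=+9.607e-04  f'(a)=-1.615e+00  a ← 54.285418 − (+9.607e-04/-1.615e+00) = 54.286013
iter 4: u=1.273919  f(a)=+1.742e-08  f'(a)=-1.615e+00  a ← 54.286013 − (+1.742e-08/-1.615e+00) = 54.286013
iter 5: u=1.273919  f(a)=+0.000e+00  f'(a)=-1.615e+00  a ← 54.286013 − (+0.000e+00/-1.615e+00) = 54.286013
converged: |Δa| < 1e-12 after 5 iterations
sag = a·(cosh(S/(2a)) − 1) = 54.286013·(cosh(1.273919) − 1) = 50.338582
T_max/T_min = cosh(S/(2a)) = 1.927285

a=54.286 sag=50.339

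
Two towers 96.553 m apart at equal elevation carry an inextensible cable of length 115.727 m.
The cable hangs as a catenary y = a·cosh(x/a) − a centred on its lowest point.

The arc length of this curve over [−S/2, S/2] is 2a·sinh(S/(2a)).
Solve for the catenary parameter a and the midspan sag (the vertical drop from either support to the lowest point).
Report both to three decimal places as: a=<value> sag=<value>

a=45.488 sag=28.115

seed: a₀ = √(S³/(24(L−S))) = √(96.553³/(24·19.174)) = 44.226918
iter 1: u=1.091564  f(a)=+1.175e+00  f'(a)=-9.749e-01  a ← 44.226918 − (+1.175e+00/-9.749e-01) = 45.432450
iter 2: u=1.062600  f(a)=+4.977e-02  f'(a)=-8.939e-01  a ← 45.432450 − (+4.977e-02/-8.939e-01) = 45.488123
iter 3: u=1.061299  f(a)=+9.798e-05  f'(a)=-8.904e-01  a ← 45.488123 − (+9.798e-05/-8.904e-01) = 45.488233
iter 4: u=1.061296  f(a)=+3.814e-10  f'(a)=-8.904e-01  a ← 45.488233 − (+3.814e-10/-8.904e-01) = 45.488233
iter 5: u=1.061296  f(a)=-1.421e-14  f'(a)=-8.904e-01  a ← 45.488233 − (-1.421e-14/-8.904e-01) = 45.488233
converged: |Δa| < 1e-12 after 5 iterations
sag = a·(cosh(S/(2a)) − 1) = 45.488233·(cosh(1.061296) − 1) = 28.114511
T_max/T_min = cosh(S/(2a)) = 1.618061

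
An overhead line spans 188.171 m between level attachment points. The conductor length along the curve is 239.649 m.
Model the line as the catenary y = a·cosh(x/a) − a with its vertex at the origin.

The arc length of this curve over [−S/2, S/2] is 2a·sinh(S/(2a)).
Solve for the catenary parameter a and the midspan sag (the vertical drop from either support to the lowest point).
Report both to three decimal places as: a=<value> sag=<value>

a=76.278 sag=65.765

seed: a₀ = √(S³/(24(L−S))) = √(188.171³/(24·51.478)) = 73.436604
iter 1: u=1.281180  f(a)=+4.394e+00  f'(a)=-1.646e+00  a ← 73.436604 − (+4.394e+00/-1.646e+00) = 76.105976
iter 2: u=1.236243  f(a)=+2.509e-01  f'(a)=-1.463e+00  a ← 76.105976 − (+2.509e-01/-1.463e+00) = 76.277509
iter 3: u=1.233463  f(a)=+9.281e-04  f'(a)=-1.452e+00  a ← 76.277509 − (+9.281e-04/-1.452e+00) = 76.278149
iter 4: u=1.233453  f(a)=+1.280e-08  f'(a)=-1.452e+00  a ← 76.278149 − (+1.280e-08/-1.452e+00) = 76.278149
iter 5: u=1.233453  f(a)=+2.842e-14  f'(a)=-1.452e+00  a ← 76.278149 − (+2.842e-14/-1.452e+00) = 76.278149
converged: |Δa| < 1e-12 after 5 iterations
sag = a·(cosh(S/(2a)) − 1) = 76.278149·(cosh(1.233453) − 1) = 65.765038
T_max/T_min = cosh(S/(2a)) = 1.862174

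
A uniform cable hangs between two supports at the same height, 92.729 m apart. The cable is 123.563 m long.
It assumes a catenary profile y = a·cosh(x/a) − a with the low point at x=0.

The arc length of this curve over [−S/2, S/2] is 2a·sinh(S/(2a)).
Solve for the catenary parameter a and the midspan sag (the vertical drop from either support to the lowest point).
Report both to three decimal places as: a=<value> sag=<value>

a=34.351 sag=36.338

seed: a₀ = √(S³/(24(L−S))) = √(92.729³/(24·30.834)) = 32.824854
iter 1: u=1.412482  f(a)=+3.226e+00  f'(a)=-2.281e+00  a ← 32.824854 − (+3.226e+00/-2.281e+00) = 34.239038
iter 2: u=1.354141  f(a)=+2.202e-01  f'(a)=-1.980e+00  a ← 34.239038 − (+2.202e-01/-1.980e+00) = 34.350277
iter 3: u=1.349756  f(a)=+1.192e-03  f'(a)=-1.958e+00  a ← 34.350277 − (+1.192e-03/-1.958e+00) = 34.350886
iter 4: u=1.349732  f(a)=+3.535e-08  f'(a)=-1.958e+00  a ← 34.350886 − (+3.535e-08/-1.958e+00) = 34.350886
iter 5: u=1.349732  f(a)=-2.842e-14  f'(a)=-1.958e+00  a ← 34.350886 − (-2.842e-14/-1.958e+00) = 34.350886
converged: |Δa| < 1e-12 after 5 iterations
sag = a·(cosh(S/(2a)) − 1) = 34.350886·(cosh(1.349732) − 1) = 36.338131
T_max/T_min = cosh(S/(2a)) = 2.057851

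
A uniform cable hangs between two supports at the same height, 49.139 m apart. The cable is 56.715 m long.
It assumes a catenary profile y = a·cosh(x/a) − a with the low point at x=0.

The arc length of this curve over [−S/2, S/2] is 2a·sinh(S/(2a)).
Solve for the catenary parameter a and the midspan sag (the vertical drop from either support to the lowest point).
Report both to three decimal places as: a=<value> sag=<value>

seed: a₀ = √(S³/(24(L−S))) = √(49.139³/(24·7.576)) = 25.545468
iter 1: u=0.961795  f(a)=+3.582e-01  f'(a)=-6.499e-01  a ← 25.545468 − (+3.582e-01/-6.499e-01) = 26.096712
iter 2: u=0.941479  f(a)=+1.192e-02  f'(a)=-6.072e-01  a ← 26.096712 − (+1.192e-02/-6.072e-01) = 26.116348
iter 3: u=0.940771  f(a)=+1.422e-05  f'(a)=-6.058e-01  a ← 26.116348 − (+1.422e-05/-6.058e-01) = 26.116371
iter 4: u=0.940770  f(a)=+2.026e-11  f'(a)=-6.058e-01  a ← 26.116371 − (+2.026e-11/-6.058e-01) = 26.116371
iter 5: u=0.940770  f(a)=+7.105e-15  f'(a)=-6.058e-01  a ← 26.116371 − (+7.105e-15/-6.058e-01) = 26.116371
converged: |Δa| < 1e-12 after 5 iterations
sag = a·(cosh(S/(2a)) − 1) = 26.116371·(cosh(0.940770) − 1) = 12.435057
T_max/T_min = cosh(S/(2a)) = 1.476140

a=26.116 sag=12.435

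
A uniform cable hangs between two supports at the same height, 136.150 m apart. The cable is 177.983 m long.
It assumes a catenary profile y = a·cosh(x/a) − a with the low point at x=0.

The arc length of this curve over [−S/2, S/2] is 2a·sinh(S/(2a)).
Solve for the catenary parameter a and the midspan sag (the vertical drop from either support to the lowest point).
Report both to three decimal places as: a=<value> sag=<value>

a=52.302 sag=50.921

seed: a₀ = √(S³/(24(L−S))) = √(136.150³/(24·41.833)) = 50.137346
iter 1: u=1.357770  f(a)=+4.030e+00  f'(a)=-1.997e+00  a ← 50.137346 − (+4.030e+00/-1.997e+00) = 52.154886
iter 2: u=1.305247  f(a)=+2.560e-01  f'(a)=-1.751e+00  a ← 52.154886 − (+2.560e-01/-1.751e+00) = 52.301098
iter 3: u=1.301598  f(a)=+1.188e-03  f'(a)=-1.735e+00  a ← 52.301098 − (+1.188e-03/-1.735e+00) = 52.301783
iter 4: u=1.301581  f(a)=+2.586e-08  f'(a)=-1.735e+00  a ← 52.301783 − (+2.586e-08/-1.735e+00) = 52.301783
iter 5: u=1.301581  f(a)=-2.842e-14  f'(a)=-1.735e+00  a ← 52.301783 − (-2.842e-14/-1.735e+00) = 52.301783
converged: |Δa| < 1e-12 after 5 iterations
sag = a·(cosh(S/(2a)) − 1) = 52.301783·(cosh(1.301581) − 1) = 50.921100
T_max/T_min = cosh(S/(2a)) = 1.973602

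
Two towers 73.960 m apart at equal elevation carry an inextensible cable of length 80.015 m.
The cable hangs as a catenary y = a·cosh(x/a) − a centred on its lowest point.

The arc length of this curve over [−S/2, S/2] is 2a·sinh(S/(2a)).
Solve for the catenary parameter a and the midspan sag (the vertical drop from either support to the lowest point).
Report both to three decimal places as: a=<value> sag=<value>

a=53.399 sag=13.325

seed: a₀ = √(S³/(24(L−S))) = √(73.960³/(24·6.055)) = 52.763386
iter 1: u=0.700865  f(a)=+1.505e-01  f'(a)=-2.410e-01  a ← 52.763386 − (+1.505e-01/-2.410e-01) = 53.387753
iter 2: u=0.692668  f(a)=+2.712e-03  f'(a)=-2.324e-01  a ← 53.387753 − (+2.712e-03/-2.324e-01) = 53.399426
iter 3: u=0.692517  f(a)=+9.174e-07  f'(a)=-2.322e-01  a ← 53.399426 − (+9.174e-07/-2.322e-01) = 53.399430
iter 4: u=0.692517  f(a)=+9.948e-14  f'(a)=-2.322e-01  a ← 53.399430 − (+9.948e-14/-2.322e-01) = 53.399430
converged: |Δa| < 1e-12 after 4 iterations
sag = a·(cosh(S/(2a)) − 1) = 53.399430·(cosh(0.692517) − 1) = 13.324622
T_max/T_min = cosh(S/(2a)) = 1.249527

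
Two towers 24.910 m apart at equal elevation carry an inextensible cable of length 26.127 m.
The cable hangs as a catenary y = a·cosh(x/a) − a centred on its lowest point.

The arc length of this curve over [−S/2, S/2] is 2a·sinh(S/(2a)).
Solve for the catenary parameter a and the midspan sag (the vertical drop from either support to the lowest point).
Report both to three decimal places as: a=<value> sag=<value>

a=23.171 sag=3.429

seed: a₀ = √(S³/(24(L−S))) = √(24.910³/(24·1.217)) = 23.004335
iter 1: u=0.541420  f(a)=+1.796e-02  f'(a)=-1.089e-01  a ← 23.004335 − (+1.796e-02/-1.089e-01) = 23.169217
iter 2: u=0.537567  f(a)=+1.949e-04  f'(a)=-1.066e-01  a ← 23.169217 − (+1.949e-04/-1.066e-01) = 23.171046
iter 3: u=0.537524  f(a)=+2.352e-08  f'(a)=-1.066e-01  a ← 23.171046 − (+2.352e-08/-1.066e-01) = 23.171046
iter 4: u=0.537524  f(a)=-3.553e-15  f'(a)=-1.066e-01  a ← 23.171046 − (-3.553e-15/-1.066e-01) = 23.171046
converged: |Δa| < 1e-12 after 4 iterations
sag = a·(cosh(S/(2a)) − 1) = 23.171046·(cosh(0.537524) − 1) = 3.428811
T_max/T_min = cosh(S/(2a)) = 1.147978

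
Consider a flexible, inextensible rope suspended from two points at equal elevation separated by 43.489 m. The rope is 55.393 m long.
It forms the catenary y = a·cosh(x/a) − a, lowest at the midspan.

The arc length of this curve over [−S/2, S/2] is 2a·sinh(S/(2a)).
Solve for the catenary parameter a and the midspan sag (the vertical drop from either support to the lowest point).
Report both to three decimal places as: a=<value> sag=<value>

a=17.624 sag=15.204

seed: a₀ = √(S³/(24(L−S))) = √(43.489³/(24·11.904)) = 16.967469
iter 1: u=1.281541  f(a)=+1.017e+00  f'(a)=-1.648e+00  a ← 16.967469 − (+1.017e+00/-1.648e+00) = 17.584531
iter 2: u=1.236570  f(a)=+5.809e-02  f'(a)=-1.464e+00  a ← 17.584531 − (+5.809e-02/-1.464e+00) = 17.624207
iter 3: u=1.233786  f(a)=+2.151e-04  f'(a)=-1.453e+00  a ← 17.624207 − (+2.151e-04/-1.453e+00) = 17.624355
iter 4: u=1.233776  f(a)=+2.973e-09  f'(a)=-1.453e+00  a ← 17.624355 − (+2.973e-09/-1.453e+00) = 17.624355
iter 5: u=1.233776  f(a)=+0.000e+00  f'(a)=-1.453e+00  a ← 17.624355 − (+0.000e+00/-1.453e+00) = 17.624355
converged: |Δa| < 1e-12 after 5 iterations
sag = a·(cosh(S/(2a)) − 1) = 17.624355·(cosh(1.233776) − 1) = 15.204200
T_max/T_min = cosh(S/(2a)) = 1.862681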